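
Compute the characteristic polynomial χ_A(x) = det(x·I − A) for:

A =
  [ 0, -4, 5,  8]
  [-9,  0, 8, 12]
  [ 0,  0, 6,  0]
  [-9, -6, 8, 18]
x^4 - 24*x^3 + 216*x^2 - 864*x + 1296

Expanding det(x·I − A) (e.g. by cofactor expansion or by noting that A is similar to its Jordan form J, which has the same characteristic polynomial as A) gives
  χ_A(x) = x^4 - 24*x^3 + 216*x^2 - 864*x + 1296
which factors as (x - 6)^4. The eigenvalues (with algebraic multiplicities) are λ = 6 with multiplicity 4.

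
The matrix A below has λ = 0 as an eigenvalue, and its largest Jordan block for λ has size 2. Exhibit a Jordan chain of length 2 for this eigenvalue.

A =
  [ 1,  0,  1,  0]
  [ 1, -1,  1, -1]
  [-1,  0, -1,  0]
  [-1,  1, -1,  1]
A Jordan chain for λ = 0 of length 2:
v_1 = (1, 1, -1, -1)ᵀ
v_2 = (1, 0, 0, 0)ᵀ

Let N = A − (0)·I. We want v_2 with N^2 v_2 = 0 but N^1 v_2 ≠ 0; then v_{j-1} := N · v_j for j = 2, …, 2.

Pick v_2 = (1, 0, 0, 0)ᵀ.
Then v_1 = N · v_2 = (1, 1, -1, -1)ᵀ.

Sanity check: (A − (0)·I) v_1 = (0, 0, 0, 0)ᵀ = 0. ✓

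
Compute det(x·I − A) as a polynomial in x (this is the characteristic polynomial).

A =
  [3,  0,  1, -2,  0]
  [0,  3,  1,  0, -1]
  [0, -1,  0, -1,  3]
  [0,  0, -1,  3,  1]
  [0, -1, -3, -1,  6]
x^5 - 15*x^4 + 90*x^3 - 270*x^2 + 405*x - 243

Expanding det(x·I − A) (e.g. by cofactor expansion or by noting that A is similar to its Jordan form J, which has the same characteristic polynomial as A) gives
  χ_A(x) = x^5 - 15*x^4 + 90*x^3 - 270*x^2 + 405*x - 243
which factors as (x - 3)^5. The eigenvalues (with algebraic multiplicities) are λ = 3 with multiplicity 5.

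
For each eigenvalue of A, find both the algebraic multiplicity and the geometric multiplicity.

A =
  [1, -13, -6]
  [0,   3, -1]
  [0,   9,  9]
λ = 1: alg = 1, geom = 1; λ = 6: alg = 2, geom = 1

Step 1 — factor the characteristic polynomial to read off the algebraic multiplicities:
  χ_A(x) = (x - 6)^2*(x - 1)

Step 2 — compute geometric multiplicities via the rank-nullity identity g(λ) = n − rank(A − λI):
  rank(A − (1)·I) = 2, so dim ker(A − (1)·I) = n − 2 = 1
  rank(A − (6)·I) = 2, so dim ker(A − (6)·I) = n − 2 = 1

Summary:
  λ = 1: algebraic multiplicity = 1, geometric multiplicity = 1
  λ = 6: algebraic multiplicity = 2, geometric multiplicity = 1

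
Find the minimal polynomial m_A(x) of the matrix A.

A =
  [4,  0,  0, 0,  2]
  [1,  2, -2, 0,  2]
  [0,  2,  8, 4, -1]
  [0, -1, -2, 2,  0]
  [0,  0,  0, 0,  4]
x^3 - 12*x^2 + 48*x - 64

The characteristic polynomial is χ_A(x) = (x - 4)^5, so the eigenvalues are known. The minimal polynomial is
  m_A(x) = Π_λ (x − λ)^{k_λ}
where k_λ is the size of the *largest* Jordan block for λ (equivalently, the smallest k with (A − λI)^k v = 0 for every generalised eigenvector v of λ).

  λ = 4: largest Jordan block has size 3, contributing (x − 4)^3

So m_A(x) = (x - 4)^3 = x^3 - 12*x^2 + 48*x - 64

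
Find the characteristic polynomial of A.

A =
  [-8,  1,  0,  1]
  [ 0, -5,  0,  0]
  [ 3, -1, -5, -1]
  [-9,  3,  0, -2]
x^4 + 20*x^3 + 150*x^2 + 500*x + 625

Expanding det(x·I − A) (e.g. by cofactor expansion or by noting that A is similar to its Jordan form J, which has the same characteristic polynomial as A) gives
  χ_A(x) = x^4 + 20*x^3 + 150*x^2 + 500*x + 625
which factors as (x + 5)^4. The eigenvalues (with algebraic multiplicities) are λ = -5 with multiplicity 4.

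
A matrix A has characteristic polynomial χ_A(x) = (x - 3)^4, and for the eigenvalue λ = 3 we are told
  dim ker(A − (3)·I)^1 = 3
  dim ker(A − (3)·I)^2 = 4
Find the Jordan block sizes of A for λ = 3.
Block sizes for λ = 3: [2, 1, 1]

From the dimensions of kernels of powers, the number of Jordan blocks of size at least j is d_j − d_{j−1} where d_j = dim ker(N^j) (with d_0 = 0). Computing the differences gives [3, 1].
The number of blocks of size exactly k is (#blocks of size ≥ k) − (#blocks of size ≥ k + 1), so the partition is: 2 block(s) of size 1, 1 block(s) of size 2.
In nonincreasing order the block sizes are [2, 1, 1].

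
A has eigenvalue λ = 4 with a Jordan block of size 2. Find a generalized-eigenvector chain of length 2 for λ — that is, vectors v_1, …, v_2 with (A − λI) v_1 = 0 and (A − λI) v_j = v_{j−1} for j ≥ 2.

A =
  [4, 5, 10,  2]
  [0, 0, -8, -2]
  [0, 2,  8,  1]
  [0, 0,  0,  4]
A Jordan chain for λ = 4 of length 2:
v_1 = (5, -4, 2, 0)ᵀ
v_2 = (0, 1, 0, 0)ᵀ

Let N = A − (4)·I. We want v_2 with N^2 v_2 = 0 but N^1 v_2 ≠ 0; then v_{j-1} := N · v_j for j = 2, …, 2.

Pick v_2 = (0, 1, 0, 0)ᵀ.
Then v_1 = N · v_2 = (5, -4, 2, 0)ᵀ.

Sanity check: (A − (4)·I) v_1 = (0, 0, 0, 0)ᵀ = 0. ✓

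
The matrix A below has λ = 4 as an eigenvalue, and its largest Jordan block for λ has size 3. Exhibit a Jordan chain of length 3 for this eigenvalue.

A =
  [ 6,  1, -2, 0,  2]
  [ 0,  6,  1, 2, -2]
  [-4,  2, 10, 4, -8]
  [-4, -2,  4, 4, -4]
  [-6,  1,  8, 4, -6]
A Jordan chain for λ = 4 of length 3:
v_1 = (2, 0, -4, -4, -6)ᵀ
v_2 = (1, 2, 2, -2, 1)ᵀ
v_3 = (0, 1, 0, 0, 0)ᵀ

Let N = A − (4)·I. We want v_3 with N^3 v_3 = 0 but N^2 v_3 ≠ 0; then v_{j-1} := N · v_j for j = 3, …, 2.

Pick v_3 = (0, 1, 0, 0, 0)ᵀ.
Then v_2 = N · v_3 = (1, 2, 2, -2, 1)ᵀ.
Then v_1 = N · v_2 = (2, 0, -4, -4, -6)ᵀ.

Sanity check: (A − (4)·I) v_1 = (0, 0, 0, 0, 0)ᵀ = 0. ✓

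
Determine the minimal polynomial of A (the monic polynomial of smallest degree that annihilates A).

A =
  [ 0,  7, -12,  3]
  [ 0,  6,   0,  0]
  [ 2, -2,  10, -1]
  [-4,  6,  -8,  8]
x^2 - 12*x + 36

The characteristic polynomial is χ_A(x) = (x - 6)^4, so the eigenvalues are known. The minimal polynomial is
  m_A(x) = Π_λ (x − λ)^{k_λ}
where k_λ is the size of the *largest* Jordan block for λ (equivalently, the smallest k with (A − λI)^k v = 0 for every generalised eigenvector v of λ).

  λ = 6: largest Jordan block has size 2, contributing (x − 6)^2

So m_A(x) = (x - 6)^2 = x^2 - 12*x + 36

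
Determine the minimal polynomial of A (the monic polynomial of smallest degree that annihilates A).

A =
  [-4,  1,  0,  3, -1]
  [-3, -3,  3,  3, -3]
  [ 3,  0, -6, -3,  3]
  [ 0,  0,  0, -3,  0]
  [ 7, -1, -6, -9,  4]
x^3 + 6*x^2 + 9*x

The characteristic polynomial is χ_A(x) = x*(x + 3)^4, so the eigenvalues are known. The minimal polynomial is
  m_A(x) = Π_λ (x − λ)^{k_λ}
where k_λ is the size of the *largest* Jordan block for λ (equivalently, the smallest k with (A − λI)^k v = 0 for every generalised eigenvector v of λ).

  λ = -3: largest Jordan block has size 2, contributing (x + 3)^2
  λ = 0: largest Jordan block has size 1, contributing (x − 0)

So m_A(x) = x*(x + 3)^2 = x^3 + 6*x^2 + 9*x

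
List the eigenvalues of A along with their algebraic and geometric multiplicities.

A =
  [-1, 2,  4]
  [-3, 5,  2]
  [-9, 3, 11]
λ = 5: alg = 3, geom = 1

Step 1 — factor the characteristic polynomial to read off the algebraic multiplicities:
  χ_A(x) = (x - 5)^3

Step 2 — compute geometric multiplicities via the rank-nullity identity g(λ) = n − rank(A − λI):
  rank(A − (5)·I) = 2, so dim ker(A − (5)·I) = n − 2 = 1

Summary:
  λ = 5: algebraic multiplicity = 3, geometric multiplicity = 1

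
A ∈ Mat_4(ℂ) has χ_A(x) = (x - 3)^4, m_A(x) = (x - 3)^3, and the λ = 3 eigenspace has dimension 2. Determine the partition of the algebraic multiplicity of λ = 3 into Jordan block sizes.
Block sizes for λ = 3: [3, 1]

Step 1 — from the characteristic polynomial, algebraic multiplicity of λ = 3 is 4. From dim ker(A − (3)·I) = 2, there are exactly 2 Jordan blocks for λ = 3.
Step 2 — from the minimal polynomial, the factor (x − 3)^3 tells us the largest block for λ = 3 has size 3.
Step 3 — with total size 4, 2 blocks, and largest block 3, the block sizes (in nonincreasing order) are [3, 1].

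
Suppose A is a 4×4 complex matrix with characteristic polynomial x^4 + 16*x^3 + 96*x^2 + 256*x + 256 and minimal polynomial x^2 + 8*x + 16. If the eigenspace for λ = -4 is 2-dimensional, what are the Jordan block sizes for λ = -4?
Block sizes for λ = -4: [2, 2]

Step 1 — from the characteristic polynomial, algebraic multiplicity of λ = -4 is 4. From dim ker(A − (-4)·I) = 2, there are exactly 2 Jordan blocks for λ = -4.
Step 2 — from the minimal polynomial, the factor (x + 4)^2 tells us the largest block for λ = -4 has size 2.
Step 3 — with total size 4, 2 blocks, and largest block 2, the block sizes (in nonincreasing order) are [2, 2].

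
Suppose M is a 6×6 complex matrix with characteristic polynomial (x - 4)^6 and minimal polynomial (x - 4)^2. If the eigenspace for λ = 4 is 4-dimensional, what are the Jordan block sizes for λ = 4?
Block sizes for λ = 4: [2, 2, 1, 1]

Step 1 — from the characteristic polynomial, algebraic multiplicity of λ = 4 is 6. From dim ker(M − (4)·I) = 4, there are exactly 4 Jordan blocks for λ = 4.
Step 2 — from the minimal polynomial, the factor (x − 4)^2 tells us the largest block for λ = 4 has size 2.
Step 3 — with total size 6, 4 blocks, and largest block 2, the block sizes (in nonincreasing order) are [2, 2, 1, 1].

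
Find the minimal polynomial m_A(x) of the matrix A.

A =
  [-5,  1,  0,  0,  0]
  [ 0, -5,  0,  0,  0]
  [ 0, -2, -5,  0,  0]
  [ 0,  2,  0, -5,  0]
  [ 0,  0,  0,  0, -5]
x^2 + 10*x + 25

The characteristic polynomial is χ_A(x) = (x + 5)^5, so the eigenvalues are known. The minimal polynomial is
  m_A(x) = Π_λ (x − λ)^{k_λ}
where k_λ is the size of the *largest* Jordan block for λ (equivalently, the smallest k with (A − λI)^k v = 0 for every generalised eigenvector v of λ).

  λ = -5: largest Jordan block has size 2, contributing (x + 5)^2

So m_A(x) = (x + 5)^2 = x^2 + 10*x + 25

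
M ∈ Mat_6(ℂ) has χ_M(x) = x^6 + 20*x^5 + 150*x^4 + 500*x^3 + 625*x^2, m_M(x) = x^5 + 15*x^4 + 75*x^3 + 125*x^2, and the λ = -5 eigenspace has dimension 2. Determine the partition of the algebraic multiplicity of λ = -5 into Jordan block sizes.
Block sizes for λ = -5: [3, 1]

Step 1 — from the characteristic polynomial, algebraic multiplicity of λ = -5 is 4. From dim ker(M − (-5)·I) = 2, there are exactly 2 Jordan blocks for λ = -5.
Step 2 — from the minimal polynomial, the factor (x + 5)^3 tells us the largest block for λ = -5 has size 3.
Step 3 — with total size 4, 2 blocks, and largest block 3, the block sizes (in nonincreasing order) are [3, 1].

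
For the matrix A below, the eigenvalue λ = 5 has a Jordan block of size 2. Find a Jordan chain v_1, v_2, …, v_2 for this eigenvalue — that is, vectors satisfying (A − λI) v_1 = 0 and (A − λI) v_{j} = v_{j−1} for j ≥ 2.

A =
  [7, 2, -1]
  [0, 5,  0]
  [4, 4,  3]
A Jordan chain for λ = 5 of length 2:
v_1 = (2, 0, 4)ᵀ
v_2 = (1, 0, 0)ᵀ

Let N = A − (5)·I. We want v_2 with N^2 v_2 = 0 but N^1 v_2 ≠ 0; then v_{j-1} := N · v_j for j = 2, …, 2.

Pick v_2 = (1, 0, 0)ᵀ.
Then v_1 = N · v_2 = (2, 0, 4)ᵀ.

Sanity check: (A − (5)·I) v_1 = (0, 0, 0)ᵀ = 0. ✓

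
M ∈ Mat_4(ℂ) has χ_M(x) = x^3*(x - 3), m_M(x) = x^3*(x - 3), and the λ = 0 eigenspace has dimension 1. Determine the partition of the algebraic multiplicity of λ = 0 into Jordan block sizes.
Block sizes for λ = 0: [3]

Step 1 — from the characteristic polynomial, algebraic multiplicity of λ = 0 is 3. From dim ker(M − (0)·I) = 1, there are exactly 1 Jordan blocks for λ = 0.
Step 2 — from the minimal polynomial, the factor (x − 0)^3 tells us the largest block for λ = 0 has size 3.
Step 3 — with total size 3, 1 blocks, and largest block 3, the block sizes (in nonincreasing order) are [3].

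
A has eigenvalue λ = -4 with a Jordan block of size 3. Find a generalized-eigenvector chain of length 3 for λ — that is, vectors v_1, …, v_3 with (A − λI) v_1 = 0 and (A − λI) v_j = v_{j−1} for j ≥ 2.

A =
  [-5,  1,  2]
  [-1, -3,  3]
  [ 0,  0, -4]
A Jordan chain for λ = -4 of length 3:
v_1 = (1, 1, 0)ᵀ
v_2 = (2, 3, 0)ᵀ
v_3 = (0, 0, 1)ᵀ

Let N = A − (-4)·I. We want v_3 with N^3 v_3 = 0 but N^2 v_3 ≠ 0; then v_{j-1} := N · v_j for j = 3, …, 2.

Pick v_3 = (0, 0, 1)ᵀ.
Then v_2 = N · v_3 = (2, 3, 0)ᵀ.
Then v_1 = N · v_2 = (1, 1, 0)ᵀ.

Sanity check: (A − (-4)·I) v_1 = (0, 0, 0)ᵀ = 0. ✓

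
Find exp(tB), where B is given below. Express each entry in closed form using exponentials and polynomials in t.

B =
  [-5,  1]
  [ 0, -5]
e^{tB} =
  [exp(-5*t), t*exp(-5*t)]
  [0, exp(-5*t)]

Strategy: write B = P · J · P⁻¹ where J is a Jordan canonical form, so e^{tB} = P · e^{tJ} · P⁻¹, and e^{tJ} can be computed block-by-block.

B has Jordan form
J =
  [-5,  1]
  [ 0, -5]
(up to reordering of blocks).

Per-block formulas:
  For a 2×2 Jordan block J_2(-5): exp(t · J_2(-5)) = e^(-5t)·(I + t·N), where N is the 2×2 nilpotent shift.

After assembling e^{tJ} and conjugating by P, we get:

e^{tB} =
  [exp(-5*t), t*exp(-5*t)]
  [0, exp(-5*t)]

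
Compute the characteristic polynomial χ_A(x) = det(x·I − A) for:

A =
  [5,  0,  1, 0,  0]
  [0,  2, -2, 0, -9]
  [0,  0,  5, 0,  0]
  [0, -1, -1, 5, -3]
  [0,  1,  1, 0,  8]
x^5 - 25*x^4 + 250*x^3 - 1250*x^2 + 3125*x - 3125

Expanding det(x·I − A) (e.g. by cofactor expansion or by noting that A is similar to its Jordan form J, which has the same characteristic polynomial as A) gives
  χ_A(x) = x^5 - 25*x^4 + 250*x^3 - 1250*x^2 + 3125*x - 3125
which factors as (x - 5)^5. The eigenvalues (with algebraic multiplicities) are λ = 5 with multiplicity 5.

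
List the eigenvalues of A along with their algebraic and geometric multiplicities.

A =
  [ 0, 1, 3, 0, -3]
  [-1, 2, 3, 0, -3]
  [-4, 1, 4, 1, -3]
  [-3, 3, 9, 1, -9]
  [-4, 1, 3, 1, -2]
λ = 1: alg = 5, geom = 3

Step 1 — factor the characteristic polynomial to read off the algebraic multiplicities:
  χ_A(x) = (x - 1)^5

Step 2 — compute geometric multiplicities via the rank-nullity identity g(λ) = n − rank(A − λI):
  rank(A − (1)·I) = 2, so dim ker(A − (1)·I) = n − 2 = 3

Summary:
  λ = 1: algebraic multiplicity = 5, geometric multiplicity = 3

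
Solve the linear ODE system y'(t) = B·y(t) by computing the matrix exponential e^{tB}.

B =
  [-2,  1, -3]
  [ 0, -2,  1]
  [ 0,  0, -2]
e^{tB} =
  [exp(-2*t), t*exp(-2*t), t^2*exp(-2*t)/2 - 3*t*exp(-2*t)]
  [0, exp(-2*t), t*exp(-2*t)]
  [0, 0, exp(-2*t)]

Strategy: write B = P · J · P⁻¹ where J is a Jordan canonical form, so e^{tB} = P · e^{tJ} · P⁻¹, and e^{tJ} can be computed block-by-block.

B has Jordan form
J =
  [-2,  1,  0]
  [ 0, -2,  1]
  [ 0,  0, -2]
(up to reordering of blocks).

Per-block formulas:
  For a 3×3 Jordan block J_3(-2): exp(t · J_3(-2)) = e^(-2t)·(I + t·N + (t^2/2)·N^2), where N is the 3×3 nilpotent shift.

After assembling e^{tJ} and conjugating by P, we get:

e^{tB} =
  [exp(-2*t), t*exp(-2*t), t^2*exp(-2*t)/2 - 3*t*exp(-2*t)]
  [0, exp(-2*t), t*exp(-2*t)]
  [0, 0, exp(-2*t)]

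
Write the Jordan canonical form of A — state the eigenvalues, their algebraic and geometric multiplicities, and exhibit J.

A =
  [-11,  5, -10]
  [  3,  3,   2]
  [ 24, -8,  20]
J_2(4) ⊕ J_1(4)

The characteristic polynomial is
  det(x·I − A) = x^3 - 12*x^2 + 48*x - 64 = (x - 4)^3

Eigenvalues and multiplicities (the geometric multiplicity of λ is n − rank(A − λI), which equals the number of Jordan blocks for λ):
  λ = 4: algebraic multiplicity = 3, geometric multiplicity = 2

Determining the block sizes for each eigenvalue:
  λ = 4: 2 blocks summing to 3 forces exactly one block of size 2 and the rest size 1 → block sizes [2, 1]

Assembling the blocks gives a Jordan form
J =
  [4, 1, 0]
  [0, 4, 0]
  [0, 0, 4]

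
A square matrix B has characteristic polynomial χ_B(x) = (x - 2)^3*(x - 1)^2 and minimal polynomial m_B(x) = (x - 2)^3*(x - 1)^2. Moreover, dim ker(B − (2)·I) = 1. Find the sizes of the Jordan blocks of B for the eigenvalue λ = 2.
Block sizes for λ = 2: [3]

Step 1 — from the characteristic polynomial, algebraic multiplicity of λ = 2 is 3. From dim ker(B − (2)·I) = 1, there are exactly 1 Jordan blocks for λ = 2.
Step 2 — from the minimal polynomial, the factor (x − 2)^3 tells us the largest block for λ = 2 has size 3.
Step 3 — with total size 3, 1 blocks, and largest block 3, the block sizes (in nonincreasing order) are [3].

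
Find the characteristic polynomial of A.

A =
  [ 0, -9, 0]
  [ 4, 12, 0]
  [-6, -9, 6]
x^3 - 18*x^2 + 108*x - 216

Expanding det(x·I − A) (e.g. by cofactor expansion or by noting that A is similar to its Jordan form J, which has the same characteristic polynomial as A) gives
  χ_A(x) = x^3 - 18*x^2 + 108*x - 216
which factors as (x - 6)^3. The eigenvalues (with algebraic multiplicities) are λ = 6 with multiplicity 3.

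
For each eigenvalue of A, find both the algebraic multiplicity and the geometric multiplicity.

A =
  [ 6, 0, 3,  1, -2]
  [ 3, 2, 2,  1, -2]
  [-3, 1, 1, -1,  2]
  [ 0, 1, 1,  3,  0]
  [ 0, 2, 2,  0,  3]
λ = 3: alg = 5, geom = 3

Step 1 — factor the characteristic polynomial to read off the algebraic multiplicities:
  χ_A(x) = (x - 3)^5

Step 2 — compute geometric multiplicities via the rank-nullity identity g(λ) = n − rank(A − λI):
  rank(A − (3)·I) = 2, so dim ker(A − (3)·I) = n − 2 = 3

Summary:
  λ = 3: algebraic multiplicity = 5, geometric multiplicity = 3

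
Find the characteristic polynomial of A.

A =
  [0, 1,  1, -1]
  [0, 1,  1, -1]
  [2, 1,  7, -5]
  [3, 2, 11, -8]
x^4

Expanding det(x·I − A) (e.g. by cofactor expansion or by noting that A is similar to its Jordan form J, which has the same characteristic polynomial as A) gives
  χ_A(x) = x^4
which factors as x^4. The eigenvalues (with algebraic multiplicities) are λ = 0 with multiplicity 4.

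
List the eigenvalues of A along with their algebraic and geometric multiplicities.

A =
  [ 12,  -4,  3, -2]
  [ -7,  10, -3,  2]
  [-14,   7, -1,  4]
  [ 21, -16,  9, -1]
λ = 5: alg = 4, geom = 2

Step 1 — factor the characteristic polynomial to read off the algebraic multiplicities:
  χ_A(x) = (x - 5)^4

Step 2 — compute geometric multiplicities via the rank-nullity identity g(λ) = n − rank(A − λI):
  rank(A − (5)·I) = 2, so dim ker(A − (5)·I) = n − 2 = 2

Summary:
  λ = 5: algebraic multiplicity = 4, geometric multiplicity = 2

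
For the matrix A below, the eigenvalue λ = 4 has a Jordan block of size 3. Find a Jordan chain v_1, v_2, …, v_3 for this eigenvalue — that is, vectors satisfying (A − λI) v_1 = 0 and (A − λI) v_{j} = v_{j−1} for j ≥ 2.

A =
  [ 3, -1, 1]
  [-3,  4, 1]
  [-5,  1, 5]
A Jordan chain for λ = 4 of length 3:
v_1 = (-1, -2, -3)ᵀ
v_2 = (-1, -3, -5)ᵀ
v_3 = (1, 0, 0)ᵀ

Let N = A − (4)·I. We want v_3 with N^3 v_3 = 0 but N^2 v_3 ≠ 0; then v_{j-1} := N · v_j for j = 3, …, 2.

Pick v_3 = (1, 0, 0)ᵀ.
Then v_2 = N · v_3 = (-1, -3, -5)ᵀ.
Then v_1 = N · v_2 = (-1, -2, -3)ᵀ.

Sanity check: (A − (4)·I) v_1 = (0, 0, 0)ᵀ = 0. ✓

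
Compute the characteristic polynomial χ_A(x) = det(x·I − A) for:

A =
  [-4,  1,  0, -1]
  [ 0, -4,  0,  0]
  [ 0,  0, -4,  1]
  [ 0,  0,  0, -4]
x^4 + 16*x^3 + 96*x^2 + 256*x + 256

Expanding det(x·I − A) (e.g. by cofactor expansion or by noting that A is similar to its Jordan form J, which has the same characteristic polynomial as A) gives
  χ_A(x) = x^4 + 16*x^3 + 96*x^2 + 256*x + 256
which factors as (x + 4)^4. The eigenvalues (with algebraic multiplicities) are λ = -4 with multiplicity 4.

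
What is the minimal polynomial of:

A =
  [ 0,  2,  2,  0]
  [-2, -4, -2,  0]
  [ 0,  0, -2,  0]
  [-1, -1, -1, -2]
x^2 + 4*x + 4

The characteristic polynomial is χ_A(x) = (x + 2)^4, so the eigenvalues are known. The minimal polynomial is
  m_A(x) = Π_λ (x − λ)^{k_λ}
where k_λ is the size of the *largest* Jordan block for λ (equivalently, the smallest k with (A − λI)^k v = 0 for every generalised eigenvector v of λ).

  λ = -2: largest Jordan block has size 2, contributing (x + 2)^2

So m_A(x) = (x + 2)^2 = x^2 + 4*x + 4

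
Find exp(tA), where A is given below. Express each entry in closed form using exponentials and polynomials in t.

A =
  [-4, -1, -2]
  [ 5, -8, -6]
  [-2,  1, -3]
e^{tA} =
  [t*exp(-5*t) + exp(-5*t), -t*exp(-5*t), -2*t*exp(-5*t)]
  [t^2*exp(-5*t) + 5*t*exp(-5*t), -t^2*exp(-5*t) - 3*t*exp(-5*t) + exp(-5*t), -2*t^2*exp(-5*t) - 6*t*exp(-5*t)]
  [-t^2*exp(-5*t)/2 - 2*t*exp(-5*t), t^2*exp(-5*t)/2 + t*exp(-5*t), t^2*exp(-5*t) + 2*t*exp(-5*t) + exp(-5*t)]

Strategy: write A = P · J · P⁻¹ where J is a Jordan canonical form, so e^{tA} = P · e^{tJ} · P⁻¹, and e^{tJ} can be computed block-by-block.

A has Jordan form
J =
  [-5,  1,  0]
  [ 0, -5,  1]
  [ 0,  0, -5]
(up to reordering of blocks).

Per-block formulas:
  For a 3×3 Jordan block J_3(-5): exp(t · J_3(-5)) = e^(-5t)·(I + t·N + (t^2/2)·N^2), where N is the 3×3 nilpotent shift.

After assembling e^{tJ} and conjugating by P, we get:

e^{tA} =
  [t*exp(-5*t) + exp(-5*t), -t*exp(-5*t), -2*t*exp(-5*t)]
  [t^2*exp(-5*t) + 5*t*exp(-5*t), -t^2*exp(-5*t) - 3*t*exp(-5*t) + exp(-5*t), -2*t^2*exp(-5*t) - 6*t*exp(-5*t)]
  [-t^2*exp(-5*t)/2 - 2*t*exp(-5*t), t^2*exp(-5*t)/2 + t*exp(-5*t), t^2*exp(-5*t) + 2*t*exp(-5*t) + exp(-5*t)]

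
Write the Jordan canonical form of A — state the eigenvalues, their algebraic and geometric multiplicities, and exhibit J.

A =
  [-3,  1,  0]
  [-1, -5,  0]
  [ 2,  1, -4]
J_3(-4)

The characteristic polynomial is
  det(x·I − A) = x^3 + 12*x^2 + 48*x + 64 = (x + 4)^3

Eigenvalues and multiplicities (the geometric multiplicity of λ is n − rank(A − λI), which equals the number of Jordan blocks for λ):
  λ = -4: algebraic multiplicity = 3, geometric multiplicity = 1

Determining the block sizes for each eigenvalue:
  λ = -4: one block (gm = 1), so the single block has size am = 3 → block sizes [3]

Assembling the blocks gives a Jordan form
J =
  [-4,  1,  0]
  [ 0, -4,  1]
  [ 0,  0, -4]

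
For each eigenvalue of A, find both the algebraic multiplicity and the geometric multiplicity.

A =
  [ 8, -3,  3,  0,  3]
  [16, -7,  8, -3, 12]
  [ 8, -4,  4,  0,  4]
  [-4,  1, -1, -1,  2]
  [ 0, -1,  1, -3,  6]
λ = 2: alg = 5, geom = 2

Step 1 — factor the characteristic polynomial to read off the algebraic multiplicities:
  χ_A(x) = (x - 2)^5

Step 2 — compute geometric multiplicities via the rank-nullity identity g(λ) = n − rank(A − λI):
  rank(A − (2)·I) = 3, so dim ker(A − (2)·I) = n − 3 = 2

Summary:
  λ = 2: algebraic multiplicity = 5, geometric multiplicity = 2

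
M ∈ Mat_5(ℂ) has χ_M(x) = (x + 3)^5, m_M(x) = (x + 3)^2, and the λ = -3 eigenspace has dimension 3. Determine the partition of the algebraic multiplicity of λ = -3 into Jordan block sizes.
Block sizes for λ = -3: [2, 2, 1]

Step 1 — from the characteristic polynomial, algebraic multiplicity of λ = -3 is 5. From dim ker(M − (-3)·I) = 3, there are exactly 3 Jordan blocks for λ = -3.
Step 2 — from the minimal polynomial, the factor (x + 3)^2 tells us the largest block for λ = -3 has size 2.
Step 3 — with total size 5, 3 blocks, and largest block 2, the block sizes (in nonincreasing order) are [2, 2, 1].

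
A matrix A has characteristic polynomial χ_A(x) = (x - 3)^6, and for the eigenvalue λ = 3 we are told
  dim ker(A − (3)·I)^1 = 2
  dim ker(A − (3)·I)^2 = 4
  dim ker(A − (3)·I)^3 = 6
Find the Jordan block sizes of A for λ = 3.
Block sizes for λ = 3: [3, 3]

From the dimensions of kernels of powers, the number of Jordan blocks of size at least j is d_j − d_{j−1} where d_j = dim ker(N^j) (with d_0 = 0). Computing the differences gives [2, 2, 2].
The number of blocks of size exactly k is (#blocks of size ≥ k) − (#blocks of size ≥ k + 1), so the partition is: 2 block(s) of size 3.
In nonincreasing order the block sizes are [3, 3].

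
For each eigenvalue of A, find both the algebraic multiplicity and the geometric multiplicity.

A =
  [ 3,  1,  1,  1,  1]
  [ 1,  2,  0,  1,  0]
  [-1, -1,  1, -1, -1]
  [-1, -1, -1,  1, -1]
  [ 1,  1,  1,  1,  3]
λ = 2: alg = 5, geom = 3

Step 1 — factor the characteristic polynomial to read off the algebraic multiplicities:
  χ_A(x) = (x - 2)^5

Step 2 — compute geometric multiplicities via the rank-nullity identity g(λ) = n − rank(A − λI):
  rank(A − (2)·I) = 2, so dim ker(A − (2)·I) = n − 2 = 3

Summary:
  λ = 2: algebraic multiplicity = 5, geometric multiplicity = 3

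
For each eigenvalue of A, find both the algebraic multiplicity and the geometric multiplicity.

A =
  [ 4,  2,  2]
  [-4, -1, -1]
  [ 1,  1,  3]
λ = 2: alg = 3, geom = 1

Step 1 — factor the characteristic polynomial to read off the algebraic multiplicities:
  χ_A(x) = (x - 2)^3

Step 2 — compute geometric multiplicities via the rank-nullity identity g(λ) = n − rank(A − λI):
  rank(A − (2)·I) = 2, so dim ker(A − (2)·I) = n − 2 = 1

Summary:
  λ = 2: algebraic multiplicity = 3, geometric multiplicity = 1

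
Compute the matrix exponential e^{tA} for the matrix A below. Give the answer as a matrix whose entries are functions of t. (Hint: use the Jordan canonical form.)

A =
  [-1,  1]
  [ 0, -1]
e^{tA} =
  [exp(-t), t*exp(-t)]
  [0, exp(-t)]

Strategy: write A = P · J · P⁻¹ where J is a Jordan canonical form, so e^{tA} = P · e^{tJ} · P⁻¹, and e^{tJ} can be computed block-by-block.

A has Jordan form
J =
  [-1,  1]
  [ 0, -1]
(up to reordering of blocks).

Per-block formulas:
  For a 2×2 Jordan block J_2(-1): exp(t · J_2(-1)) = e^(-1t)·(I + t·N), where N is the 2×2 nilpotent shift.

After assembling e^{tJ} and conjugating by P, we get:

e^{tA} =
  [exp(-t), t*exp(-t)]
  [0, exp(-t)]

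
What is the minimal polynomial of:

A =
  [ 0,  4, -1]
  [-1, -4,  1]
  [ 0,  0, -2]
x^3 + 6*x^2 + 12*x + 8

The characteristic polynomial is χ_A(x) = (x + 2)^3, so the eigenvalues are known. The minimal polynomial is
  m_A(x) = Π_λ (x − λ)^{k_λ}
where k_λ is the size of the *largest* Jordan block for λ (equivalently, the smallest k with (A − λI)^k v = 0 for every generalised eigenvector v of λ).

  λ = -2: largest Jordan block has size 3, contributing (x + 2)^3

So m_A(x) = (x + 2)^3 = x^3 + 6*x^2 + 12*x + 8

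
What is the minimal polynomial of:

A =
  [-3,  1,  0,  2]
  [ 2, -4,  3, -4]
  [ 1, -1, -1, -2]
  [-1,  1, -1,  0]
x^3 + 6*x^2 + 12*x + 8

The characteristic polynomial is χ_A(x) = (x + 2)^4, so the eigenvalues are known. The minimal polynomial is
  m_A(x) = Π_λ (x − λ)^{k_λ}
where k_λ is the size of the *largest* Jordan block for λ (equivalently, the smallest k with (A − λI)^k v = 0 for every generalised eigenvector v of λ).

  λ = -2: largest Jordan block has size 3, contributing (x + 2)^3

So m_A(x) = (x + 2)^3 = x^3 + 6*x^2 + 12*x + 8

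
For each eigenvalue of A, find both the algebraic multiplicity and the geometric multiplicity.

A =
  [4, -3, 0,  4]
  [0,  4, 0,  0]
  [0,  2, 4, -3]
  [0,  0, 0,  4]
λ = 4: alg = 4, geom = 2

Step 1 — factor the characteristic polynomial to read off the algebraic multiplicities:
  χ_A(x) = (x - 4)^4

Step 2 — compute geometric multiplicities via the rank-nullity identity g(λ) = n − rank(A − λI):
  rank(A − (4)·I) = 2, so dim ker(A − (4)·I) = n − 2 = 2

Summary:
  λ = 4: algebraic multiplicity = 4, geometric multiplicity = 2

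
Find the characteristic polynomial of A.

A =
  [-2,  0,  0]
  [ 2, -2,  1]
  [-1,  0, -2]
x^3 + 6*x^2 + 12*x + 8

Expanding det(x·I − A) (e.g. by cofactor expansion or by noting that A is similar to its Jordan form J, which has the same characteristic polynomial as A) gives
  χ_A(x) = x^3 + 6*x^2 + 12*x + 8
which factors as (x + 2)^3. The eigenvalues (with algebraic multiplicities) are λ = -2 with multiplicity 3.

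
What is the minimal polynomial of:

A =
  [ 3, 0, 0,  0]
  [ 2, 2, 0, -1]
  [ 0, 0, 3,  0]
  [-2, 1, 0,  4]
x^2 - 6*x + 9

The characteristic polynomial is χ_A(x) = (x - 3)^4, so the eigenvalues are known. The minimal polynomial is
  m_A(x) = Π_λ (x − λ)^{k_λ}
where k_λ is the size of the *largest* Jordan block for λ (equivalently, the smallest k with (A − λI)^k v = 0 for every generalised eigenvector v of λ).

  λ = 3: largest Jordan block has size 2, contributing (x − 3)^2

So m_A(x) = (x - 3)^2 = x^2 - 6*x + 9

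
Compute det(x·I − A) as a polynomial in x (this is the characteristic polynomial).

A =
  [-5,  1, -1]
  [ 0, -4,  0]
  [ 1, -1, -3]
x^3 + 12*x^2 + 48*x + 64

Expanding det(x·I − A) (e.g. by cofactor expansion or by noting that A is similar to its Jordan form J, which has the same characteristic polynomial as A) gives
  χ_A(x) = x^3 + 12*x^2 + 48*x + 64
which factors as (x + 4)^3. The eigenvalues (with algebraic multiplicities) are λ = -4 with multiplicity 3.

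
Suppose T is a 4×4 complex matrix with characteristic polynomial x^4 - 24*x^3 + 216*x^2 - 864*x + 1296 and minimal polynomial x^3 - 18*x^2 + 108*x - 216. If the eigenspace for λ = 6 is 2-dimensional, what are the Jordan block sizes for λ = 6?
Block sizes for λ = 6: [3, 1]

Step 1 — from the characteristic polynomial, algebraic multiplicity of λ = 6 is 4. From dim ker(T − (6)·I) = 2, there are exactly 2 Jordan blocks for λ = 6.
Step 2 — from the minimal polynomial, the factor (x − 6)^3 tells us the largest block for λ = 6 has size 3.
Step 3 — with total size 4, 2 blocks, and largest block 3, the block sizes (in nonincreasing order) are [3, 1].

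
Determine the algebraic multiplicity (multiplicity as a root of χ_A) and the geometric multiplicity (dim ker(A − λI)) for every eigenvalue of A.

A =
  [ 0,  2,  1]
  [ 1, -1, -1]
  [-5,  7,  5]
λ = 1: alg = 2, geom = 1; λ = 2: alg = 1, geom = 1

Step 1 — factor the characteristic polynomial to read off the algebraic multiplicities:
  χ_A(x) = (x - 2)*(x - 1)^2

Step 2 — compute geometric multiplicities via the rank-nullity identity g(λ) = n − rank(A − λI):
  rank(A − (1)·I) = 2, so dim ker(A − (1)·I) = n − 2 = 1
  rank(A − (2)·I) = 2, so dim ker(A − (2)·I) = n − 2 = 1

Summary:
  λ = 1: algebraic multiplicity = 2, geometric multiplicity = 1
  λ = 2: algebraic multiplicity = 1, geometric multiplicity = 1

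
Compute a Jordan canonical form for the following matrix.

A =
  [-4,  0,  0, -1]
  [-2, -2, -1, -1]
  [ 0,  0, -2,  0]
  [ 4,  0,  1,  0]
J_3(-2) ⊕ J_1(-2)

The characteristic polynomial is
  det(x·I − A) = x^4 + 8*x^3 + 24*x^2 + 32*x + 16 = (x + 2)^4

Eigenvalues and multiplicities (the geometric multiplicity of λ is n − rank(A − λI), which equals the number of Jordan blocks for λ):
  λ = -2: algebraic multiplicity = 4, geometric multiplicity = 2

Determining the block sizes for each eigenvalue:
  λ = -2: with am = 4 and gm = 2, the partition is not yet determined (e.g. several partitions of 4 into 2 parts exist). Let N = A − (-2)·I. Computing rank(N^1) = 2, rank(N^2) = 1, rank(N^3) = 0; the number of blocks of size ≥ j is rank(N^{j−1}) − rank(N^j), giving [2, 1, 1]. So we have 1 block(s) of size 3, 1 block(s) of size 1 → block sizes [3, 1]

Assembling the blocks gives a Jordan form
J =
  [-2,  1,  0,  0]
  [ 0, -2,  1,  0]
  [ 0,  0, -2,  0]
  [ 0,  0,  0, -2]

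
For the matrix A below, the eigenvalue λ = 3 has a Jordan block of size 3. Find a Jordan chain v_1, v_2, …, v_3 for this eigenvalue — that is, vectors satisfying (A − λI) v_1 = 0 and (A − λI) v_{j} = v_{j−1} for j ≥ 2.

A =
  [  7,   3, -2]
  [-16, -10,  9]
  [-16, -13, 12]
A Jordan chain for λ = 3 of length 3:
v_1 = (-1, 4, 4)ᵀ
v_2 = (3, -13, -13)ᵀ
v_3 = (0, 1, 0)ᵀ

Let N = A − (3)·I. We want v_3 with N^3 v_3 = 0 but N^2 v_3 ≠ 0; then v_{j-1} := N · v_j for j = 3, …, 2.

Pick v_3 = (0, 1, 0)ᵀ.
Then v_2 = N · v_3 = (3, -13, -13)ᵀ.
Then v_1 = N · v_2 = (-1, 4, 4)ᵀ.

Sanity check: (A − (3)·I) v_1 = (0, 0, 0)ᵀ = 0. ✓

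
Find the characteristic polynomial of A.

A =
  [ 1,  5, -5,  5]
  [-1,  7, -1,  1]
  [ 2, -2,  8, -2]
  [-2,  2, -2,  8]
x^4 - 24*x^3 + 216*x^2 - 864*x + 1296

Expanding det(x·I − A) (e.g. by cofactor expansion or by noting that A is similar to its Jordan form J, which has the same characteristic polynomial as A) gives
  χ_A(x) = x^4 - 24*x^3 + 216*x^2 - 864*x + 1296
which factors as (x - 6)^4. The eigenvalues (with algebraic multiplicities) are λ = 6 with multiplicity 4.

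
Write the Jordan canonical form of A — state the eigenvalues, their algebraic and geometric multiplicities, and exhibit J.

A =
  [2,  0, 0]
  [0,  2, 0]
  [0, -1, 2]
J_2(2) ⊕ J_1(2)

The characteristic polynomial is
  det(x·I − A) = x^3 - 6*x^2 + 12*x - 8 = (x - 2)^3

Eigenvalues and multiplicities (the geometric multiplicity of λ is n − rank(A − λI), which equals the number of Jordan blocks for λ):
  λ = 2: algebraic multiplicity = 3, geometric multiplicity = 2

Determining the block sizes for each eigenvalue:
  λ = 2: 2 blocks summing to 3 forces exactly one block of size 2 and the rest size 1 → block sizes [2, 1]

Assembling the blocks gives a Jordan form
J =
  [2, 1, 0]
  [0, 2, 0]
  [0, 0, 2]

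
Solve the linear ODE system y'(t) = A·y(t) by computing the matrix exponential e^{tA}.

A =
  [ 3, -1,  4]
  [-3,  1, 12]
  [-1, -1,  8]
e^{tA} =
  [-t*exp(4*t) + exp(4*t), -t*exp(4*t), 4*t*exp(4*t)]
  [-3*t*exp(4*t), -3*t*exp(4*t) + exp(4*t), 12*t*exp(4*t)]
  [-t*exp(4*t), -t*exp(4*t), 4*t*exp(4*t) + exp(4*t)]

Strategy: write A = P · J · P⁻¹ where J is a Jordan canonical form, so e^{tA} = P · e^{tJ} · P⁻¹, and e^{tJ} can be computed block-by-block.

A has Jordan form
J =
  [4, 1, 0]
  [0, 4, 0]
  [0, 0, 4]
(up to reordering of blocks).

Per-block formulas:
  For a 1×1 block at λ = 4: exp(t · [4]) = [e^(4t)].
  For a 2×2 Jordan block J_2(4): exp(t · J_2(4)) = e^(4t)·(I + t·N), where N is the 2×2 nilpotent shift.

After assembling e^{tJ} and conjugating by P, we get:

e^{tA} =
  [-t*exp(4*t) + exp(4*t), -t*exp(4*t), 4*t*exp(4*t)]
  [-3*t*exp(4*t), -3*t*exp(4*t) + exp(4*t), 12*t*exp(4*t)]
  [-t*exp(4*t), -t*exp(4*t), 4*t*exp(4*t) + exp(4*t)]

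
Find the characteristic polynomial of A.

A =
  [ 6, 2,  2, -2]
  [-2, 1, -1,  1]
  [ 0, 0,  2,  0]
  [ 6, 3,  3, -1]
x^4 - 8*x^3 + 24*x^2 - 32*x + 16

Expanding det(x·I − A) (e.g. by cofactor expansion or by noting that A is similar to its Jordan form J, which has the same characteristic polynomial as A) gives
  χ_A(x) = x^4 - 8*x^3 + 24*x^2 - 32*x + 16
which factors as (x - 2)^4. The eigenvalues (with algebraic multiplicities) are λ = 2 with multiplicity 4.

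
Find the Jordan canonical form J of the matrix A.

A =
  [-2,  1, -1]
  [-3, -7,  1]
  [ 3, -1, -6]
J_3(-5)

The characteristic polynomial is
  det(x·I − A) = x^3 + 15*x^2 + 75*x + 125 = (x + 5)^3

Eigenvalues and multiplicities (the geometric multiplicity of λ is n − rank(A − λI), which equals the number of Jordan blocks for λ):
  λ = -5: algebraic multiplicity = 3, geometric multiplicity = 1

Determining the block sizes for each eigenvalue:
  λ = -5: one block (gm = 1), so the single block has size am = 3 → block sizes [3]

Assembling the blocks gives a Jordan form
J =
  [-5,  1,  0]
  [ 0, -5,  1]
  [ 0,  0, -5]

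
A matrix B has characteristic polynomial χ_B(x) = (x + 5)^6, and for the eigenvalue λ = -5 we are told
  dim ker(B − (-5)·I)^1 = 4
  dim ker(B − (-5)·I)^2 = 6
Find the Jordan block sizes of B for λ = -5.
Block sizes for λ = -5: [2, 2, 1, 1]

From the dimensions of kernels of powers, the number of Jordan blocks of size at least j is d_j − d_{j−1} where d_j = dim ker(N^j) (with d_0 = 0). Computing the differences gives [4, 2].
The number of blocks of size exactly k is (#blocks of size ≥ k) − (#blocks of size ≥ k + 1), so the partition is: 2 block(s) of size 1, 2 block(s) of size 2.
In nonincreasing order the block sizes are [2, 2, 1, 1].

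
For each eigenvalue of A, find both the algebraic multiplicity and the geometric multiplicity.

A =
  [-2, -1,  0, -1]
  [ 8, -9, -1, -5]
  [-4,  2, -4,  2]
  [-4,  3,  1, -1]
λ = -4: alg = 4, geom = 2

Step 1 — factor the characteristic polynomial to read off the algebraic multiplicities:
  χ_A(x) = (x + 4)^4

Step 2 — compute geometric multiplicities via the rank-nullity identity g(λ) = n − rank(A − λI):
  rank(A − (-4)·I) = 2, so dim ker(A − (-4)·I) = n − 2 = 2

Summary:
  λ = -4: algebraic multiplicity = 4, geometric multiplicity = 2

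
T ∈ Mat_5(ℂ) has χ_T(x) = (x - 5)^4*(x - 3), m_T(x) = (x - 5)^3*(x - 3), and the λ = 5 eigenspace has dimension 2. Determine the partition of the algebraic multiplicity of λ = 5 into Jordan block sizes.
Block sizes for λ = 5: [3, 1]

Step 1 — from the characteristic polynomial, algebraic multiplicity of λ = 5 is 4. From dim ker(T − (5)·I) = 2, there are exactly 2 Jordan blocks for λ = 5.
Step 2 — from the minimal polynomial, the factor (x − 5)^3 tells us the largest block for λ = 5 has size 3.
Step 3 — with total size 4, 2 blocks, and largest block 3, the block sizes (in nonincreasing order) are [3, 1].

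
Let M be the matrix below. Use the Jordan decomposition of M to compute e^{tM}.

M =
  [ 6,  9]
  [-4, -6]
e^{tM} =
  [6*t + 1, 9*t]
  [-4*t, 1 - 6*t]

Strategy: write M = P · J · P⁻¹ where J is a Jordan canonical form, so e^{tM} = P · e^{tJ} · P⁻¹, and e^{tJ} can be computed block-by-block.

M has Jordan form
J =
  [0, 1]
  [0, 0]
(up to reordering of blocks).

Per-block formulas:
  For a 2×2 Jordan block J_2(0): exp(t · J_2(0)) = e^(0t)·(I + t·N), where N is the 2×2 nilpotent shift.

After assembling e^{tJ} and conjugating by P, we get:

e^{tM} =
  [6*t + 1, 9*t]
  [-4*t, 1 - 6*t]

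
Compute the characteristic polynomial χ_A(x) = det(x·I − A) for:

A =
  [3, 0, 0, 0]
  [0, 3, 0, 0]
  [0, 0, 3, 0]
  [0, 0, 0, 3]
x^4 - 12*x^3 + 54*x^2 - 108*x + 81

Expanding det(x·I − A) (e.g. by cofactor expansion or by noting that A is similar to its Jordan form J, which has the same characteristic polynomial as A) gives
  χ_A(x) = x^4 - 12*x^3 + 54*x^2 - 108*x + 81
which factors as (x - 3)^4. The eigenvalues (with algebraic multiplicities) are λ = 3 with multiplicity 4.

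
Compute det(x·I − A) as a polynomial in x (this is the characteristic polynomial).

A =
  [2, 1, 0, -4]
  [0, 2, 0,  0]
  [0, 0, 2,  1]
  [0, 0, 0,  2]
x^4 - 8*x^3 + 24*x^2 - 32*x + 16

Expanding det(x·I − A) (e.g. by cofactor expansion or by noting that A is similar to its Jordan form J, which has the same characteristic polynomial as A) gives
  χ_A(x) = x^4 - 8*x^3 + 24*x^2 - 32*x + 16
which factors as (x - 2)^4. The eigenvalues (with algebraic multiplicities) are λ = 2 with multiplicity 4.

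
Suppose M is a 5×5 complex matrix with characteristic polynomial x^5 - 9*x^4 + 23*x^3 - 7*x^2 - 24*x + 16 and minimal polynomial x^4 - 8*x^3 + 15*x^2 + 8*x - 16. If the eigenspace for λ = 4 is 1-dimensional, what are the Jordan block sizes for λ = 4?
Block sizes for λ = 4: [2]

Step 1 — from the characteristic polynomial, algebraic multiplicity of λ = 4 is 2. From dim ker(M − (4)·I) = 1, there are exactly 1 Jordan blocks for λ = 4.
Step 2 — from the minimal polynomial, the factor (x − 4)^2 tells us the largest block for λ = 4 has size 2.
Step 3 — with total size 2, 1 blocks, and largest block 2, the block sizes (in nonincreasing order) are [2].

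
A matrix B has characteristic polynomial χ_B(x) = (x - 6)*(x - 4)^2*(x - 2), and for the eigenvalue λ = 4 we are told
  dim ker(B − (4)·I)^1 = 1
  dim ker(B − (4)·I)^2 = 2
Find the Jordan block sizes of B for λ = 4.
Block sizes for λ = 4: [2]

From the dimensions of kernels of powers, the number of Jordan blocks of size at least j is d_j − d_{j−1} where d_j = dim ker(N^j) (with d_0 = 0). Computing the differences gives [1, 1].
The number of blocks of size exactly k is (#blocks of size ≥ k) − (#blocks of size ≥ k + 1), so the partition is: 1 block(s) of size 2.
In nonincreasing order the block sizes are [2].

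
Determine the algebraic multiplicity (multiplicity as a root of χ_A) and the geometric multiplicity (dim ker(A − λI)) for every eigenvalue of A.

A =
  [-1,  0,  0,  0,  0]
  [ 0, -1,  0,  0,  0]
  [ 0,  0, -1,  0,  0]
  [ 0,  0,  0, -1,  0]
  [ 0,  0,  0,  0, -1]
λ = -1: alg = 5, geom = 5

Step 1 — factor the characteristic polynomial to read off the algebraic multiplicities:
  χ_A(x) = (x + 1)^5

Step 2 — compute geometric multiplicities via the rank-nullity identity g(λ) = n − rank(A − λI):
  rank(A − (-1)·I) = 0, so dim ker(A − (-1)·I) = n − 0 = 5

Summary:
  λ = -1: algebraic multiplicity = 5, geometric multiplicity = 5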